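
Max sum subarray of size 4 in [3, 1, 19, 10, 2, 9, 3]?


[0:4]: 33
[1:5]: 32
[2:6]: 40
[3:7]: 24

Max: 40 at [2:6]


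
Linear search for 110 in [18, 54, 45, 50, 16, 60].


i=0: 18!=110
i=1: 54!=110
i=2: 45!=110
i=3: 50!=110
i=4: 16!=110
i=5: 60!=110

Not found, 6 comps


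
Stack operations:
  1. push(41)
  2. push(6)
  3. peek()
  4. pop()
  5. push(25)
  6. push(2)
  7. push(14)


push(41) -> [41]
push(6) -> [41, 6]
peek()->6
pop()->6, [41]
push(25) -> [41, 25]
push(2) -> [41, 25, 2]
push(14) -> [41, 25, 2, 14]

Final stack: [41, 25, 2, 14]


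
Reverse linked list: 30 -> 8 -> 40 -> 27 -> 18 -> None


Step 1: curr=30, set curr.next=prev(None) | reversed so far: 30
Step 2: curr=8, set curr.next=prev(30) | reversed so far: 8 -> 30
Step 3: curr=40, set curr.next=prev(8) | reversed so far: 40 -> 8 -> 30
Step 4: curr=27, set curr.next=prev(40) | reversed so far: 27 -> 40 -> 8 -> 30
Step 5: curr=18, set curr.next=prev(27) | reversed so far: 18 -> 27 -> 40 -> 8 -> 30

18 -> 27 -> 40 -> 8 -> 30 -> None


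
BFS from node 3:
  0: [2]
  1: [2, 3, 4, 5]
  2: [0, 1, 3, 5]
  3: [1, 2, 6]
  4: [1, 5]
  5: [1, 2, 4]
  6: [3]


Visit 3, enqueue [1, 2, 6]
Visit 1, enqueue [4, 5]
Visit 2, enqueue [0]
Visit 6, enqueue []
Visit 4, enqueue []
Visit 5, enqueue []
Visit 0, enqueue []

BFS order: [3, 1, 2, 6, 4, 5, 0]


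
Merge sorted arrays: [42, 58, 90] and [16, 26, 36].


Take 16 from B
Take 26 from B
Take 36 from B

Merged: [16, 26, 36, 42, 58, 90]


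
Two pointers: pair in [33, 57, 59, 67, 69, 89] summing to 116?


lo=0(33)+hi=5(89)=122
lo=0(33)+hi=4(69)=102
lo=1(57)+hi=4(69)=126
lo=1(57)+hi=3(67)=124
lo=1(57)+hi=2(59)=116

Yes: 57+59=116


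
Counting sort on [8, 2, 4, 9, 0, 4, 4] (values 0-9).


Input: [8, 2, 4, 9, 0, 4, 4]
Counts: [1, 0, 1, 0, 3, 0, 0, 0, 1, 1]

Sorted: [0, 2, 4, 4, 4, 8, 9]


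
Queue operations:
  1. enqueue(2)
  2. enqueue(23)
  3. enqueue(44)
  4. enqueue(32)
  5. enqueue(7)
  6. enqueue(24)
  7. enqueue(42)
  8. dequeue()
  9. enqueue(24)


enqueue(2) -> [2]
enqueue(23) -> [2, 23]
enqueue(44) -> [2, 23, 44]
enqueue(32) -> [2, 23, 44, 32]
enqueue(7) -> [2, 23, 44, 32, 7]
enqueue(24) -> [2, 23, 44, 32, 7, 24]
enqueue(42) -> [2, 23, 44, 32, 7, 24, 42]
dequeue()->2, [23, 44, 32, 7, 24, 42]
enqueue(24) -> [23, 44, 32, 7, 24, 42, 24]

Final queue: [23, 44, 32, 7, 24, 42, 24]


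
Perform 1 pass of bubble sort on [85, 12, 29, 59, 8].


Initial: [85, 12, 29, 59, 8]
Pass 1: [12, 29, 59, 8, 85] (4 swaps)

After 1 pass: [12, 29, 59, 8, 85]


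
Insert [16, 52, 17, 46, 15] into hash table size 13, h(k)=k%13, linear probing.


Insert 16: h=3 -> slot 3
Insert 52: h=0 -> slot 0
Insert 17: h=4 -> slot 4
Insert 46: h=7 -> slot 7
Insert 15: h=2 -> slot 2

Table: [52, None, 15, 16, 17, None, None, 46, None, None, None, None, None]


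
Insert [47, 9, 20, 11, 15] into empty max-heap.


Insert 47: [47]
Insert 9: [47, 9]
Insert 20: [47, 9, 20]
Insert 11: [47, 11, 20, 9]
Insert 15: [47, 15, 20, 9, 11]

Final heap: [47, 15, 20, 9, 11]


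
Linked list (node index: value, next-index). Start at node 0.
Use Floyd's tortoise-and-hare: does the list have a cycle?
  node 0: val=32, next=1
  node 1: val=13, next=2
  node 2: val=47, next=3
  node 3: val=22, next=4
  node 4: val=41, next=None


Floyd's tortoise (slow, +1) and hare (fast, +2):
  init: slow=0, fast=0
  step 1: slow=1, fast=2
  step 2: slow=2, fast=4
  step 3: fast -> None, no cycle

Cycle: no


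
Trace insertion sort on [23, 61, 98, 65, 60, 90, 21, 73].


Initial: [23, 61, 98, 65, 60, 90, 21, 73]
Insert 61: [23, 61, 98, 65, 60, 90, 21, 73]
Insert 98: [23, 61, 98, 65, 60, 90, 21, 73]
Insert 65: [23, 61, 65, 98, 60, 90, 21, 73]
Insert 60: [23, 60, 61, 65, 98, 90, 21, 73]
Insert 90: [23, 60, 61, 65, 90, 98, 21, 73]
Insert 21: [21, 23, 60, 61, 65, 90, 98, 73]
Insert 73: [21, 23, 60, 61, 65, 73, 90, 98]

Sorted: [21, 23, 60, 61, 65, 73, 90, 98]


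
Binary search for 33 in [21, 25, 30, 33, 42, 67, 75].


Step 1: lo=0, hi=6, mid=3, val=33

Found at index 3


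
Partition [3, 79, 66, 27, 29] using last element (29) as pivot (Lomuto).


Pivot: 29
  3 <= 29: advance i (no swap)
  27 <= 29: swap -> [3, 27, 66, 79, 29]
Place pivot at 2: [3, 27, 29, 79, 66]

Partitioned: [3, 27, 29, 79, 66]


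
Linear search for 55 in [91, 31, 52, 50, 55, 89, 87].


i=0: 91!=55
i=1: 31!=55
i=2: 52!=55
i=3: 50!=55
i=4: 55==55 found!

Found at 4, 5 comps


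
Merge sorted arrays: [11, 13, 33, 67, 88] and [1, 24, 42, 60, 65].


Take 1 from B
Take 11 from A
Take 13 from A
Take 24 from B
Take 33 from A
Take 42 from B
Take 60 from B
Take 65 from B

Merged: [1, 11, 13, 24, 33, 42, 60, 65, 67, 88]


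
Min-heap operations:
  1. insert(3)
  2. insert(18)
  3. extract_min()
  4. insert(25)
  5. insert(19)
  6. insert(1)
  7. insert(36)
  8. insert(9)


insert(3) -> [3]
insert(18) -> [3, 18]
extract_min()->3, [18]
insert(25) -> [18, 25]
insert(19) -> [18, 25, 19]
insert(1) -> [1, 18, 19, 25]
insert(36) -> [1, 18, 19, 25, 36]
insert(9) -> [1, 18, 9, 25, 36, 19]

Final heap: [1, 18, 9, 25, 36, 19]


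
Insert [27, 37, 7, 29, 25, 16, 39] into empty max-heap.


Insert 27: [27]
Insert 37: [37, 27]
Insert 7: [37, 27, 7]
Insert 29: [37, 29, 7, 27]
Insert 25: [37, 29, 7, 27, 25]
Insert 16: [37, 29, 16, 27, 25, 7]
Insert 39: [39, 29, 37, 27, 25, 7, 16]

Final heap: [39, 29, 37, 27, 25, 7, 16]


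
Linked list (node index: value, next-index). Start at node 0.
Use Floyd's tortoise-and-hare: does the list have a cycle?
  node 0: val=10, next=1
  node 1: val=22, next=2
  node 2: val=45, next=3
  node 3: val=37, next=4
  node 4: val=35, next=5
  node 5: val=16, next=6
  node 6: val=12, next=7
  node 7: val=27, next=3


Floyd's tortoise (slow, +1) and hare (fast, +2):
  init: slow=0, fast=0
  step 1: slow=1, fast=2
  step 2: slow=2, fast=4
  step 3: slow=3, fast=6
  step 4: slow=4, fast=3
  step 5: slow=5, fast=5
  slow == fast at node 5: cycle detected

Cycle: yes


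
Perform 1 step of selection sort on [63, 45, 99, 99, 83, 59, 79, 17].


Initial: [63, 45, 99, 99, 83, 59, 79, 17]
Step 1: min=17 at 7
  Swap: [17, 45, 99, 99, 83, 59, 79, 63]

After 1 step: [17, 45, 99, 99, 83, 59, 79, 63]


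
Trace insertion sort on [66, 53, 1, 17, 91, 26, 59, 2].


Initial: [66, 53, 1, 17, 91, 26, 59, 2]
Insert 53: [53, 66, 1, 17, 91, 26, 59, 2]
Insert 1: [1, 53, 66, 17, 91, 26, 59, 2]
Insert 17: [1, 17, 53, 66, 91, 26, 59, 2]
Insert 91: [1, 17, 53, 66, 91, 26, 59, 2]
Insert 26: [1, 17, 26, 53, 66, 91, 59, 2]
Insert 59: [1, 17, 26, 53, 59, 66, 91, 2]
Insert 2: [1, 2, 17, 26, 53, 59, 66, 91]

Sorted: [1, 2, 17, 26, 53, 59, 66, 91]


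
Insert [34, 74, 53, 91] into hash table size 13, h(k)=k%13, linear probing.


Insert 34: h=8 -> slot 8
Insert 74: h=9 -> slot 9
Insert 53: h=1 -> slot 1
Insert 91: h=0 -> slot 0

Table: [91, 53, None, None, None, None, None, None, 34, 74, None, None, None]


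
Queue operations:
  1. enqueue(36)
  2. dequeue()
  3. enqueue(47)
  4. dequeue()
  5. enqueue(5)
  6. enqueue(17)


enqueue(36) -> [36]
dequeue()->36, []
enqueue(47) -> [47]
dequeue()->47, []
enqueue(5) -> [5]
enqueue(17) -> [5, 17]

Final queue: [5, 17]


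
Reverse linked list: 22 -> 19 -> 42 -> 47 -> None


Step 1: curr=22, set curr.next=prev(None) | reversed so far: 22
Step 2: curr=19, set curr.next=prev(22) | reversed so far: 19 -> 22
Step 3: curr=42, set curr.next=prev(19) | reversed so far: 42 -> 19 -> 22
Step 4: curr=47, set curr.next=prev(42) | reversed so far: 47 -> 42 -> 19 -> 22

47 -> 42 -> 19 -> 22 -> None


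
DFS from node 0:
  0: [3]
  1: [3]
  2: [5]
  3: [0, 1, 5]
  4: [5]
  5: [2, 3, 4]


Visit 0, push [3]
Visit 3, push [5, 1]
Visit 1, push []
Visit 5, push [4, 2]
Visit 2, push []
Visit 4, push []

DFS order: [0, 3, 1, 5, 2, 4]


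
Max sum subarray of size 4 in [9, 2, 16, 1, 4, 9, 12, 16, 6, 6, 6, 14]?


[0:4]: 28
[1:5]: 23
[2:6]: 30
[3:7]: 26
[4:8]: 41
[5:9]: 43
[6:10]: 40
[7:11]: 34
[8:12]: 32

Max: 43 at [5:9]


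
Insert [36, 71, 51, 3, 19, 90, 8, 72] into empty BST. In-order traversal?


Insert 36: root
Insert 71: R from 36
Insert 51: R from 36 -> L from 71
Insert 3: L from 36
Insert 19: L from 36 -> R from 3
Insert 90: R from 36 -> R from 71
Insert 8: L from 36 -> R from 3 -> L from 19
Insert 72: R from 36 -> R from 71 -> L from 90

In-order: [3, 8, 19, 36, 51, 71, 72, 90]


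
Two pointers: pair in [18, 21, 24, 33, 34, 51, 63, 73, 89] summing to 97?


lo=0(18)+hi=8(89)=107
lo=0(18)+hi=7(73)=91
lo=1(21)+hi=7(73)=94
lo=2(24)+hi=7(73)=97

Yes: 24+73=97


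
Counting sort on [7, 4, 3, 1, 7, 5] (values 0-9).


Input: [7, 4, 3, 1, 7, 5]
Counts: [0, 1, 0, 1, 1, 1, 0, 2, 0, 0]

Sorted: [1, 3, 4, 5, 7, 7]


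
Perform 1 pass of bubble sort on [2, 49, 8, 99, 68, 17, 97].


Initial: [2, 49, 8, 99, 68, 17, 97]
Pass 1: [2, 8, 49, 68, 17, 97, 99] (4 swaps)

After 1 pass: [2, 8, 49, 68, 17, 97, 99]


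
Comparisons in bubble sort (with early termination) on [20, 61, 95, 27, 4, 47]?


Algorithm: bubble sort (with early termination)
Input: [20, 61, 95, 27, 4, 47]
Sorted: [4, 20, 27, 47, 61, 95]

15


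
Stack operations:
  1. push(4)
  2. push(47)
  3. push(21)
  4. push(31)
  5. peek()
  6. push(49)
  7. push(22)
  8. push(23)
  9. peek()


push(4) -> [4]
push(47) -> [4, 47]
push(21) -> [4, 47, 21]
push(31) -> [4, 47, 21, 31]
peek()->31
push(49) -> [4, 47, 21, 31, 49]
push(22) -> [4, 47, 21, 31, 49, 22]
push(23) -> [4, 47, 21, 31, 49, 22, 23]
peek()->23

Final stack: [4, 47, 21, 31, 49, 22, 23]


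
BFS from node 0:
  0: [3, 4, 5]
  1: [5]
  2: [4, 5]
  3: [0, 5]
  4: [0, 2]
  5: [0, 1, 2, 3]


Visit 0, enqueue [3, 4, 5]
Visit 3, enqueue []
Visit 4, enqueue [2]
Visit 5, enqueue [1]
Visit 2, enqueue []
Visit 1, enqueue []

BFS order: [0, 3, 4, 5, 2, 1]


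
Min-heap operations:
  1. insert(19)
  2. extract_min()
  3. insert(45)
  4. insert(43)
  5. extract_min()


insert(19) -> [19]
extract_min()->19, []
insert(45) -> [45]
insert(43) -> [43, 45]
extract_min()->43, [45]

Final heap: [45]


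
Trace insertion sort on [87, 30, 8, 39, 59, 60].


Initial: [87, 30, 8, 39, 59, 60]
Insert 30: [30, 87, 8, 39, 59, 60]
Insert 8: [8, 30, 87, 39, 59, 60]
Insert 39: [8, 30, 39, 87, 59, 60]
Insert 59: [8, 30, 39, 59, 87, 60]
Insert 60: [8, 30, 39, 59, 60, 87]

Sorted: [8, 30, 39, 59, 60, 87]


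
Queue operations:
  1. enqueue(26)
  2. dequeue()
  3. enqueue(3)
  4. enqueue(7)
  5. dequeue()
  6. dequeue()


enqueue(26) -> [26]
dequeue()->26, []
enqueue(3) -> [3]
enqueue(7) -> [3, 7]
dequeue()->3, [7]
dequeue()->7, []

Final queue: []


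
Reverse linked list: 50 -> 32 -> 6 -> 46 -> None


Step 1: curr=50, set curr.next=prev(None) | reversed so far: 50
Step 2: curr=32, set curr.next=prev(50) | reversed so far: 32 -> 50
Step 3: curr=6, set curr.next=prev(32) | reversed so far: 6 -> 32 -> 50
Step 4: curr=46, set curr.next=prev(6) | reversed so far: 46 -> 6 -> 32 -> 50

46 -> 6 -> 32 -> 50 -> None


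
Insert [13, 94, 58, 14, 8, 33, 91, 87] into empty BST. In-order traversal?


Insert 13: root
Insert 94: R from 13
Insert 58: R from 13 -> L from 94
Insert 14: R from 13 -> L from 94 -> L from 58
Insert 8: L from 13
Insert 33: R from 13 -> L from 94 -> L from 58 -> R from 14
Insert 91: R from 13 -> L from 94 -> R from 58
Insert 87: R from 13 -> L from 94 -> R from 58 -> L from 91

In-order: [8, 13, 14, 33, 58, 87, 91, 94]


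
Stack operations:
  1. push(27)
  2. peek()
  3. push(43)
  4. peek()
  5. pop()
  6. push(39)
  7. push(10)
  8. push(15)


push(27) -> [27]
peek()->27
push(43) -> [27, 43]
peek()->43
pop()->43, [27]
push(39) -> [27, 39]
push(10) -> [27, 39, 10]
push(15) -> [27, 39, 10, 15]

Final stack: [27, 39, 10, 15]


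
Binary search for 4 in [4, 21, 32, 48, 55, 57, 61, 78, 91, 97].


Step 1: lo=0, hi=9, mid=4, val=55
Step 2: lo=0, hi=3, mid=1, val=21
Step 3: lo=0, hi=0, mid=0, val=4

Found at index 0


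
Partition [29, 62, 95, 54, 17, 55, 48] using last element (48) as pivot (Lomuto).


Pivot: 48
  29 <= 48: advance i (no swap)
  17 <= 48: swap -> [29, 17, 95, 54, 62, 55, 48]
Place pivot at 2: [29, 17, 48, 54, 62, 55, 95]

Partitioned: [29, 17, 48, 54, 62, 55, 95]


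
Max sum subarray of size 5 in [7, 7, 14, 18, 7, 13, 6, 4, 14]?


[0:5]: 53
[1:6]: 59
[2:7]: 58
[3:8]: 48
[4:9]: 44

Max: 59 at [1:6]


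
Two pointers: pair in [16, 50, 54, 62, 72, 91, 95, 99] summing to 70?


lo=0(16)+hi=7(99)=115
lo=0(16)+hi=6(95)=111
lo=0(16)+hi=5(91)=107
lo=0(16)+hi=4(72)=88
lo=0(16)+hi=3(62)=78
lo=0(16)+hi=2(54)=70

Yes: 16+54=70


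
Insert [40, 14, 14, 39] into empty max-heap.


Insert 40: [40]
Insert 14: [40, 14]
Insert 14: [40, 14, 14]
Insert 39: [40, 39, 14, 14]

Final heap: [40, 39, 14, 14]


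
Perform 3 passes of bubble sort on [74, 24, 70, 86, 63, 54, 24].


Initial: [74, 24, 70, 86, 63, 54, 24]
Pass 1: [24, 70, 74, 63, 54, 24, 86] (5 swaps)
Pass 2: [24, 70, 63, 54, 24, 74, 86] (3 swaps)
Pass 3: [24, 63, 54, 24, 70, 74, 86] (3 swaps)

After 3 passes: [24, 63, 54, 24, 70, 74, 86]


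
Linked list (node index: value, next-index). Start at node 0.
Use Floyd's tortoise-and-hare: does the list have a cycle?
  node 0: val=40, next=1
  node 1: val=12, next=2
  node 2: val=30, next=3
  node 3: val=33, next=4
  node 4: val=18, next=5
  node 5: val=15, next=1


Floyd's tortoise (slow, +1) and hare (fast, +2):
  init: slow=0, fast=0
  step 1: slow=1, fast=2
  step 2: slow=2, fast=4
  step 3: slow=3, fast=1
  step 4: slow=4, fast=3
  step 5: slow=5, fast=5
  slow == fast at node 5: cycle detected

Cycle: yes


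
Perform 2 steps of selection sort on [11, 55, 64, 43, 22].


Initial: [11, 55, 64, 43, 22]
Step 1: min=11 at 0
  Swap: [11, 55, 64, 43, 22]
Step 2: min=22 at 4
  Swap: [11, 22, 64, 43, 55]

After 2 steps: [11, 22, 64, 43, 55]


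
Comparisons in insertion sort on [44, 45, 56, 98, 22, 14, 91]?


Algorithm: insertion sort
Input: [44, 45, 56, 98, 22, 14, 91]
Sorted: [14, 22, 44, 45, 56, 91, 98]

14


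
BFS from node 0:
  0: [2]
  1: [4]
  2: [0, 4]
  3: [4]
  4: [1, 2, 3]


Visit 0, enqueue [2]
Visit 2, enqueue [4]
Visit 4, enqueue [1, 3]
Visit 1, enqueue []
Visit 3, enqueue []

BFS order: [0, 2, 4, 1, 3]


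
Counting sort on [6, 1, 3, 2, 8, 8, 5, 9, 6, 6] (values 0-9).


Input: [6, 1, 3, 2, 8, 8, 5, 9, 6, 6]
Counts: [0, 1, 1, 1, 0, 1, 3, 0, 2, 1]

Sorted: [1, 2, 3, 5, 6, 6, 6, 8, 8, 9]


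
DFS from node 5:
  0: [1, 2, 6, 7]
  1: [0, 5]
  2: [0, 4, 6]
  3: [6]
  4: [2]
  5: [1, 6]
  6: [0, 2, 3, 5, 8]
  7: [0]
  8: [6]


Visit 5, push [6, 1]
Visit 1, push [0]
Visit 0, push [7, 6, 2]
Visit 2, push [6, 4]
Visit 4, push []
Visit 6, push [8, 3]
Visit 3, push []
Visit 8, push []
Visit 7, push []

DFS order: [5, 1, 0, 2, 4, 6, 3, 8, 7]


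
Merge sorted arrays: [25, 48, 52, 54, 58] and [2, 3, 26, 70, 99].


Take 2 from B
Take 3 from B
Take 25 from A
Take 26 from B
Take 48 from A
Take 52 from A
Take 54 from A
Take 58 from A

Merged: [2, 3, 25, 26, 48, 52, 54, 58, 70, 99]


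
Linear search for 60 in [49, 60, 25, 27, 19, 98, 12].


i=0: 49!=60
i=1: 60==60 found!

Found at 1, 2 comps


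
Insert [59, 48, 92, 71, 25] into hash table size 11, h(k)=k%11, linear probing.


Insert 59: h=4 -> slot 4
Insert 48: h=4, 1 probes -> slot 5
Insert 92: h=4, 2 probes -> slot 6
Insert 71: h=5, 2 probes -> slot 7
Insert 25: h=3 -> slot 3

Table: [None, None, None, 25, 59, 48, 92, 71, None, None, None]


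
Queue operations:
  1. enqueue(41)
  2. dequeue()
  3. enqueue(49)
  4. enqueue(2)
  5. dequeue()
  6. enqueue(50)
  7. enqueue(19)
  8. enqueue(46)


enqueue(41) -> [41]
dequeue()->41, []
enqueue(49) -> [49]
enqueue(2) -> [49, 2]
dequeue()->49, [2]
enqueue(50) -> [2, 50]
enqueue(19) -> [2, 50, 19]
enqueue(46) -> [2, 50, 19, 46]

Final queue: [2, 50, 19, 46]


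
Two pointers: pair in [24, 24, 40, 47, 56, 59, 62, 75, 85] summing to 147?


lo=0(24)+hi=8(85)=109
lo=1(24)+hi=8(85)=109
lo=2(40)+hi=8(85)=125
lo=3(47)+hi=8(85)=132
lo=4(56)+hi=8(85)=141
lo=5(59)+hi=8(85)=144
lo=6(62)+hi=8(85)=147

Yes: 62+85=147


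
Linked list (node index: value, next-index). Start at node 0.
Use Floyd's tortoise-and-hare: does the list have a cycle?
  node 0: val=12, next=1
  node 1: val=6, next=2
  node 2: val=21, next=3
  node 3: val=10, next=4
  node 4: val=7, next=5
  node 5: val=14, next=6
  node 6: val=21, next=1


Floyd's tortoise (slow, +1) and hare (fast, +2):
  init: slow=0, fast=0
  step 1: slow=1, fast=2
  step 2: slow=2, fast=4
  step 3: slow=3, fast=6
  step 4: slow=4, fast=2
  step 5: slow=5, fast=4
  step 6: slow=6, fast=6
  slow == fast at node 6: cycle detected

Cycle: yes


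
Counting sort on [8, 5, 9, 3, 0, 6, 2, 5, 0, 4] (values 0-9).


Input: [8, 5, 9, 3, 0, 6, 2, 5, 0, 4]
Counts: [2, 0, 1, 1, 1, 2, 1, 0, 1, 1]

Sorted: [0, 0, 2, 3, 4, 5, 5, 6, 8, 9]


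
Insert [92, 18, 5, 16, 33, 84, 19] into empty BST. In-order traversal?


Insert 92: root
Insert 18: L from 92
Insert 5: L from 92 -> L from 18
Insert 16: L from 92 -> L from 18 -> R from 5
Insert 33: L from 92 -> R from 18
Insert 84: L from 92 -> R from 18 -> R from 33
Insert 19: L from 92 -> R from 18 -> L from 33

In-order: [5, 16, 18, 19, 33, 84, 92]


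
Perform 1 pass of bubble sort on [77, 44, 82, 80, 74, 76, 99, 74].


Initial: [77, 44, 82, 80, 74, 76, 99, 74]
Pass 1: [44, 77, 80, 74, 76, 82, 74, 99] (5 swaps)

After 1 pass: [44, 77, 80, 74, 76, 82, 74, 99]


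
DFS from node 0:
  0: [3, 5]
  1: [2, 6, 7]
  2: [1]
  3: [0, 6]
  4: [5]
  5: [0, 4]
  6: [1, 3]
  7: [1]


Visit 0, push [5, 3]
Visit 3, push [6]
Visit 6, push [1]
Visit 1, push [7, 2]
Visit 2, push []
Visit 7, push []
Visit 5, push [4]
Visit 4, push []

DFS order: [0, 3, 6, 1, 2, 7, 5, 4]


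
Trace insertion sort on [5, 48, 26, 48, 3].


Initial: [5, 48, 26, 48, 3]
Insert 48: [5, 48, 26, 48, 3]
Insert 26: [5, 26, 48, 48, 3]
Insert 48: [5, 26, 48, 48, 3]
Insert 3: [3, 5, 26, 48, 48]

Sorted: [3, 5, 26, 48, 48]


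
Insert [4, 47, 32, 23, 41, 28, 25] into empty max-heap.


Insert 4: [4]
Insert 47: [47, 4]
Insert 32: [47, 4, 32]
Insert 23: [47, 23, 32, 4]
Insert 41: [47, 41, 32, 4, 23]
Insert 28: [47, 41, 32, 4, 23, 28]
Insert 25: [47, 41, 32, 4, 23, 28, 25]

Final heap: [47, 41, 32, 4, 23, 28, 25]


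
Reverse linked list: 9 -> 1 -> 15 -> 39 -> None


Step 1: curr=9, set curr.next=prev(None) | reversed so far: 9
Step 2: curr=1, set curr.next=prev(9) | reversed so far: 1 -> 9
Step 3: curr=15, set curr.next=prev(1) | reversed so far: 15 -> 1 -> 9
Step 4: curr=39, set curr.next=prev(15) | reversed so far: 39 -> 15 -> 1 -> 9

39 -> 15 -> 1 -> 9 -> None


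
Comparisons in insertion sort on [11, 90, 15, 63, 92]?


Algorithm: insertion sort
Input: [11, 90, 15, 63, 92]
Sorted: [11, 15, 63, 90, 92]

6


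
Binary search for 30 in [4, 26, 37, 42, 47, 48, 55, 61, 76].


Step 1: lo=0, hi=8, mid=4, val=47
Step 2: lo=0, hi=3, mid=1, val=26
Step 3: lo=2, hi=3, mid=2, val=37

Not found


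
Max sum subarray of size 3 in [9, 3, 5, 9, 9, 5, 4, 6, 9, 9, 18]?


[0:3]: 17
[1:4]: 17
[2:5]: 23
[3:6]: 23
[4:7]: 18
[5:8]: 15
[6:9]: 19
[7:10]: 24
[8:11]: 36

Max: 36 at [8:11]


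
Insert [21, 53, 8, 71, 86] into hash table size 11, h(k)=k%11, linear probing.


Insert 21: h=10 -> slot 10
Insert 53: h=9 -> slot 9
Insert 8: h=8 -> slot 8
Insert 71: h=5 -> slot 5
Insert 86: h=9, 2 probes -> slot 0

Table: [86, None, None, None, None, 71, None, None, 8, 53, 21]


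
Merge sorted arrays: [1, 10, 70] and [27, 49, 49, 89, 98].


Take 1 from A
Take 10 from A
Take 27 from B
Take 49 from B
Take 49 from B
Take 70 from A

Merged: [1, 10, 27, 49, 49, 70, 89, 98]


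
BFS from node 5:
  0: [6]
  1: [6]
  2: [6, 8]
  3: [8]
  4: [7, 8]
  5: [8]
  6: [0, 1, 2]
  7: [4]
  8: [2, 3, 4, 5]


Visit 5, enqueue [8]
Visit 8, enqueue [2, 3, 4]
Visit 2, enqueue [6]
Visit 3, enqueue []
Visit 4, enqueue [7]
Visit 6, enqueue [0, 1]
Visit 7, enqueue []
Visit 0, enqueue []
Visit 1, enqueue []

BFS order: [5, 8, 2, 3, 4, 6, 7, 0, 1]


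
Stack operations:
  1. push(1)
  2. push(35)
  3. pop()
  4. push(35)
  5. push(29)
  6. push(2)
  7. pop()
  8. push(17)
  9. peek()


push(1) -> [1]
push(35) -> [1, 35]
pop()->35, [1]
push(35) -> [1, 35]
push(29) -> [1, 35, 29]
push(2) -> [1, 35, 29, 2]
pop()->2, [1, 35, 29]
push(17) -> [1, 35, 29, 17]
peek()->17

Final stack: [1, 35, 29, 17]


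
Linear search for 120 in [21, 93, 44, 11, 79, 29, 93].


i=0: 21!=120
i=1: 93!=120
i=2: 44!=120
i=3: 11!=120
i=4: 79!=120
i=5: 29!=120
i=6: 93!=120

Not found, 7 comps


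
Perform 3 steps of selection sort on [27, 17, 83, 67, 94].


Initial: [27, 17, 83, 67, 94]
Step 1: min=17 at 1
  Swap: [17, 27, 83, 67, 94]
Step 2: min=27 at 1
  Swap: [17, 27, 83, 67, 94]
Step 3: min=67 at 3
  Swap: [17, 27, 67, 83, 94]

After 3 steps: [17, 27, 67, 83, 94]


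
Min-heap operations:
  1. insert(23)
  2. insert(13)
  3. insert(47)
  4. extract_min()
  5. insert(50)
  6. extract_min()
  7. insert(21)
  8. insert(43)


insert(23) -> [23]
insert(13) -> [13, 23]
insert(47) -> [13, 23, 47]
extract_min()->13, [23, 47]
insert(50) -> [23, 47, 50]
extract_min()->23, [47, 50]
insert(21) -> [21, 50, 47]
insert(43) -> [21, 43, 47, 50]

Final heap: [21, 43, 47, 50]


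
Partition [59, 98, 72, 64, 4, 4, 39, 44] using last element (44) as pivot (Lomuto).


Pivot: 44
  4 <= 44: swap -> [4, 98, 72, 64, 59, 4, 39, 44]
  4 <= 44: swap -> [4, 4, 72, 64, 59, 98, 39, 44]
  39 <= 44: swap -> [4, 4, 39, 64, 59, 98, 72, 44]
Place pivot at 3: [4, 4, 39, 44, 59, 98, 72, 64]

Partitioned: [4, 4, 39, 44, 59, 98, 72, 64]


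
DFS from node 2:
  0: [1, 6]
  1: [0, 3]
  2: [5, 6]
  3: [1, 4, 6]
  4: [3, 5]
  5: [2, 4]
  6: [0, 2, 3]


Visit 2, push [6, 5]
Visit 5, push [4]
Visit 4, push [3]
Visit 3, push [6, 1]
Visit 1, push [0]
Visit 0, push [6]
Visit 6, push []

DFS order: [2, 5, 4, 3, 1, 0, 6]


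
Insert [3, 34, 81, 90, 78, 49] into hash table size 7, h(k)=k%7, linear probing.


Insert 3: h=3 -> slot 3
Insert 34: h=6 -> slot 6
Insert 81: h=4 -> slot 4
Insert 90: h=6, 1 probes -> slot 0
Insert 78: h=1 -> slot 1
Insert 49: h=0, 2 probes -> slot 2

Table: [90, 78, 49, 3, 81, None, 34]


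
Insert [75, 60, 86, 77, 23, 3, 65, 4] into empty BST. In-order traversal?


Insert 75: root
Insert 60: L from 75
Insert 86: R from 75
Insert 77: R from 75 -> L from 86
Insert 23: L from 75 -> L from 60
Insert 3: L from 75 -> L from 60 -> L from 23
Insert 65: L from 75 -> R from 60
Insert 4: L from 75 -> L from 60 -> L from 23 -> R from 3

In-order: [3, 4, 23, 60, 65, 75, 77, 86]


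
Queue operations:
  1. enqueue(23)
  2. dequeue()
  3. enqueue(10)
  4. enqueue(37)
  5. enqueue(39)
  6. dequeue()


enqueue(23) -> [23]
dequeue()->23, []
enqueue(10) -> [10]
enqueue(37) -> [10, 37]
enqueue(39) -> [10, 37, 39]
dequeue()->10, [37, 39]

Final queue: [37, 39]


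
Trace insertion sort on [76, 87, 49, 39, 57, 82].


Initial: [76, 87, 49, 39, 57, 82]
Insert 87: [76, 87, 49, 39, 57, 82]
Insert 49: [49, 76, 87, 39, 57, 82]
Insert 39: [39, 49, 76, 87, 57, 82]
Insert 57: [39, 49, 57, 76, 87, 82]
Insert 82: [39, 49, 57, 76, 82, 87]

Sorted: [39, 49, 57, 76, 82, 87]


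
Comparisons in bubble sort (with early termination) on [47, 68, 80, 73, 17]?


Algorithm: bubble sort (with early termination)
Input: [47, 68, 80, 73, 17]
Sorted: [17, 47, 68, 73, 80]

10


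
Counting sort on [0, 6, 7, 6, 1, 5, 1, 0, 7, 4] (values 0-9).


Input: [0, 6, 7, 6, 1, 5, 1, 0, 7, 4]
Counts: [2, 2, 0, 0, 1, 1, 2, 2, 0, 0]

Sorted: [0, 0, 1, 1, 4, 5, 6, 6, 7, 7]


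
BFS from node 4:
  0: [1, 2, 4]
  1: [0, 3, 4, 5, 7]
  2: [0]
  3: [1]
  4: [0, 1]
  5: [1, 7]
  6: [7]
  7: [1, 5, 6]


Visit 4, enqueue [0, 1]
Visit 0, enqueue [2]
Visit 1, enqueue [3, 5, 7]
Visit 2, enqueue []
Visit 3, enqueue []
Visit 5, enqueue []
Visit 7, enqueue [6]
Visit 6, enqueue []

BFS order: [4, 0, 1, 2, 3, 5, 7, 6]


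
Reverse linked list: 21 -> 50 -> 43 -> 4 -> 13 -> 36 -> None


Step 1: curr=21, set curr.next=prev(None) | reversed so far: 21
Step 2: curr=50, set curr.next=prev(21) | reversed so far: 50 -> 21
Step 3: curr=43, set curr.next=prev(50) | reversed so far: 43 -> 50 -> 21
Step 4: curr=4, set curr.next=prev(43) | reversed so far: 4 -> 43 -> 50 -> 21
Step 5: curr=13, set curr.next=prev(4) | reversed so far: 13 -> 4 -> 43 -> 50 -> 21
Step 6: curr=36, set curr.next=prev(13) | reversed so far: 36 -> 13 -> 4 -> 43 -> 50 -> 21

36 -> 13 -> 4 -> 43 -> 50 -> 21 -> None


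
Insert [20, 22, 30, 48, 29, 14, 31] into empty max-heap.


Insert 20: [20]
Insert 22: [22, 20]
Insert 30: [30, 20, 22]
Insert 48: [48, 30, 22, 20]
Insert 29: [48, 30, 22, 20, 29]
Insert 14: [48, 30, 22, 20, 29, 14]
Insert 31: [48, 30, 31, 20, 29, 14, 22]

Final heap: [48, 30, 31, 20, 29, 14, 22]


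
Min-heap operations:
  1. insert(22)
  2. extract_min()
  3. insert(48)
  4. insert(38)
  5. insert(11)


insert(22) -> [22]
extract_min()->22, []
insert(48) -> [48]
insert(38) -> [38, 48]
insert(11) -> [11, 48, 38]

Final heap: [11, 48, 38]


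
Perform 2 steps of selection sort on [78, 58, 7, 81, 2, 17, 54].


Initial: [78, 58, 7, 81, 2, 17, 54]
Step 1: min=2 at 4
  Swap: [2, 58, 7, 81, 78, 17, 54]
Step 2: min=7 at 2
  Swap: [2, 7, 58, 81, 78, 17, 54]

After 2 steps: [2, 7, 58, 81, 78, 17, 54]


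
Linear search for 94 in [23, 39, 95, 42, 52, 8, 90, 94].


i=0: 23!=94
i=1: 39!=94
i=2: 95!=94
i=3: 42!=94
i=4: 52!=94
i=5: 8!=94
i=6: 90!=94
i=7: 94==94 found!

Found at 7, 8 comps


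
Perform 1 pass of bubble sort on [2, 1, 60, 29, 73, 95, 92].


Initial: [2, 1, 60, 29, 73, 95, 92]
Pass 1: [1, 2, 29, 60, 73, 92, 95] (3 swaps)

After 1 pass: [1, 2, 29, 60, 73, 92, 95]


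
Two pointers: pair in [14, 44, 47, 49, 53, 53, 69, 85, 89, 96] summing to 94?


lo=0(14)+hi=9(96)=110
lo=0(14)+hi=8(89)=103
lo=0(14)+hi=7(85)=99
lo=0(14)+hi=6(69)=83
lo=1(44)+hi=6(69)=113
lo=1(44)+hi=5(53)=97
lo=1(44)+hi=4(53)=97
lo=1(44)+hi=3(49)=93
lo=2(47)+hi=3(49)=96

No pair found


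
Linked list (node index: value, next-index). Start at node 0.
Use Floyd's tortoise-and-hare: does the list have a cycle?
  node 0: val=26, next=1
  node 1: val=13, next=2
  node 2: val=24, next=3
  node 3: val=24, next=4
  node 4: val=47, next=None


Floyd's tortoise (slow, +1) and hare (fast, +2):
  init: slow=0, fast=0
  step 1: slow=1, fast=2
  step 2: slow=2, fast=4
  step 3: fast -> None, no cycle

Cycle: no


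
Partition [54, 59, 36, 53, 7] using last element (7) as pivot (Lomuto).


Pivot: 7
Place pivot at 0: [7, 59, 36, 53, 54]

Partitioned: [7, 59, 36, 53, 54]


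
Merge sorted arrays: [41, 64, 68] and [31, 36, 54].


Take 31 from B
Take 36 from B
Take 41 from A
Take 54 from B

Merged: [31, 36, 41, 54, 64, 68]


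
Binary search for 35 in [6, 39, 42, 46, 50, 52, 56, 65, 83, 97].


Step 1: lo=0, hi=9, mid=4, val=50
Step 2: lo=0, hi=3, mid=1, val=39
Step 3: lo=0, hi=0, mid=0, val=6

Not found


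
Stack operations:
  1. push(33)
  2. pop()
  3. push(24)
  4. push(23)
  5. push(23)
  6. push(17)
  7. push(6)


push(33) -> [33]
pop()->33, []
push(24) -> [24]
push(23) -> [24, 23]
push(23) -> [24, 23, 23]
push(17) -> [24, 23, 23, 17]
push(6) -> [24, 23, 23, 17, 6]

Final stack: [24, 23, 23, 17, 6]


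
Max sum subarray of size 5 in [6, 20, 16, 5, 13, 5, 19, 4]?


[0:5]: 60
[1:6]: 59
[2:7]: 58
[3:8]: 46

Max: 60 at [0:5]


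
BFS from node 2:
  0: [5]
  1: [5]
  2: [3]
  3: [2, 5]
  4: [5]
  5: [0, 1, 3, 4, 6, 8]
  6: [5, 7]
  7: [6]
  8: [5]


Visit 2, enqueue [3]
Visit 3, enqueue [5]
Visit 5, enqueue [0, 1, 4, 6, 8]
Visit 0, enqueue []
Visit 1, enqueue []
Visit 4, enqueue []
Visit 6, enqueue [7]
Visit 8, enqueue []
Visit 7, enqueue []

BFS order: [2, 3, 5, 0, 1, 4, 6, 8, 7]


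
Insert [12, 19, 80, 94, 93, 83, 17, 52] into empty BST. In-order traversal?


Insert 12: root
Insert 19: R from 12
Insert 80: R from 12 -> R from 19
Insert 94: R from 12 -> R from 19 -> R from 80
Insert 93: R from 12 -> R from 19 -> R from 80 -> L from 94
Insert 83: R from 12 -> R from 19 -> R from 80 -> L from 94 -> L from 93
Insert 17: R from 12 -> L from 19
Insert 52: R from 12 -> R from 19 -> L from 80

In-order: [12, 17, 19, 52, 80, 83, 93, 94]


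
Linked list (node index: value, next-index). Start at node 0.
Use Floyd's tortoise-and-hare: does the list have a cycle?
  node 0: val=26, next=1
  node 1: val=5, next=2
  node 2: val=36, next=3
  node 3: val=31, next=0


Floyd's tortoise (slow, +1) and hare (fast, +2):
  init: slow=0, fast=0
  step 1: slow=1, fast=2
  step 2: slow=2, fast=0
  step 3: slow=3, fast=2
  step 4: slow=0, fast=0
  slow == fast at node 0: cycle detected

Cycle: yes


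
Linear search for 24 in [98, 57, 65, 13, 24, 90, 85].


i=0: 98!=24
i=1: 57!=24
i=2: 65!=24
i=3: 13!=24
i=4: 24==24 found!

Found at 4, 5 comps


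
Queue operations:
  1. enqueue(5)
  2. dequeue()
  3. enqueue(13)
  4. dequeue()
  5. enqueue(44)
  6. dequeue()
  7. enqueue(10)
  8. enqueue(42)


enqueue(5) -> [5]
dequeue()->5, []
enqueue(13) -> [13]
dequeue()->13, []
enqueue(44) -> [44]
dequeue()->44, []
enqueue(10) -> [10]
enqueue(42) -> [10, 42]

Final queue: [10, 42]


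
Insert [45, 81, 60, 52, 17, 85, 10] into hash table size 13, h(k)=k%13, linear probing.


Insert 45: h=6 -> slot 6
Insert 81: h=3 -> slot 3
Insert 60: h=8 -> slot 8
Insert 52: h=0 -> slot 0
Insert 17: h=4 -> slot 4
Insert 85: h=7 -> slot 7
Insert 10: h=10 -> slot 10

Table: [52, None, None, 81, 17, None, 45, 85, 60, None, 10, None, None]


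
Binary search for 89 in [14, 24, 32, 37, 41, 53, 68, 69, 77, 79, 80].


Step 1: lo=0, hi=10, mid=5, val=53
Step 2: lo=6, hi=10, mid=8, val=77
Step 3: lo=9, hi=10, mid=9, val=79
Step 4: lo=10, hi=10, mid=10, val=80

Not found


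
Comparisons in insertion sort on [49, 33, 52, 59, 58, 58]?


Algorithm: insertion sort
Input: [49, 33, 52, 59, 58, 58]
Sorted: [33, 49, 52, 58, 58, 59]

7


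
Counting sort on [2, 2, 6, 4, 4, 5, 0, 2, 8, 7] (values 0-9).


Input: [2, 2, 6, 4, 4, 5, 0, 2, 8, 7]
Counts: [1, 0, 3, 0, 2, 1, 1, 1, 1, 0]

Sorted: [0, 2, 2, 2, 4, 4, 5, 6, 7, 8]


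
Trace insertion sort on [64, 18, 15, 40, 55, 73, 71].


Initial: [64, 18, 15, 40, 55, 73, 71]
Insert 18: [18, 64, 15, 40, 55, 73, 71]
Insert 15: [15, 18, 64, 40, 55, 73, 71]
Insert 40: [15, 18, 40, 64, 55, 73, 71]
Insert 55: [15, 18, 40, 55, 64, 73, 71]
Insert 73: [15, 18, 40, 55, 64, 73, 71]
Insert 71: [15, 18, 40, 55, 64, 71, 73]

Sorted: [15, 18, 40, 55, 64, 71, 73]


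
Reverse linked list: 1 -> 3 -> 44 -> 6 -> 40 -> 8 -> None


Step 1: curr=1, set curr.next=prev(None) | reversed so far: 1
Step 2: curr=3, set curr.next=prev(1) | reversed so far: 3 -> 1
Step 3: curr=44, set curr.next=prev(3) | reversed so far: 44 -> 3 -> 1
Step 4: curr=6, set curr.next=prev(44) | reversed so far: 6 -> 44 -> 3 -> 1
Step 5: curr=40, set curr.next=prev(6) | reversed so far: 40 -> 6 -> 44 -> 3 -> 1
Step 6: curr=8, set curr.next=prev(40) | reversed so far: 8 -> 40 -> 6 -> 44 -> 3 -> 1

8 -> 40 -> 6 -> 44 -> 3 -> 1 -> None


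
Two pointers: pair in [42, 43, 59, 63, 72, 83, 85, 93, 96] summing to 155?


lo=0(42)+hi=8(96)=138
lo=1(43)+hi=8(96)=139
lo=2(59)+hi=8(96)=155

Yes: 59+96=155


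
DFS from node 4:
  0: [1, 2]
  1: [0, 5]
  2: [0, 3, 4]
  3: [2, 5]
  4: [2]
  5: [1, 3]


Visit 4, push [2]
Visit 2, push [3, 0]
Visit 0, push [1]
Visit 1, push [5]
Visit 5, push [3]
Visit 3, push []

DFS order: [4, 2, 0, 1, 5, 3]


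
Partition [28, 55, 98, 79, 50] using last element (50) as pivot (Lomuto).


Pivot: 50
  28 <= 50: advance i (no swap)
Place pivot at 1: [28, 50, 98, 79, 55]

Partitioned: [28, 50, 98, 79, 55]


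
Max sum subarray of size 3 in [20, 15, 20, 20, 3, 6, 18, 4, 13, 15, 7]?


[0:3]: 55
[1:4]: 55
[2:5]: 43
[3:6]: 29
[4:7]: 27
[5:8]: 28
[6:9]: 35
[7:10]: 32
[8:11]: 35

Max: 55 at [0:3]


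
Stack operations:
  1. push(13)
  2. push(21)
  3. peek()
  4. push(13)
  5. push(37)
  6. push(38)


push(13) -> [13]
push(21) -> [13, 21]
peek()->21
push(13) -> [13, 21, 13]
push(37) -> [13, 21, 13, 37]
push(38) -> [13, 21, 13, 37, 38]

Final stack: [13, 21, 13, 37, 38]


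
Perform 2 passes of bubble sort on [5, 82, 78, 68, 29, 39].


Initial: [5, 82, 78, 68, 29, 39]
Pass 1: [5, 78, 68, 29, 39, 82] (4 swaps)
Pass 2: [5, 68, 29, 39, 78, 82] (3 swaps)

After 2 passes: [5, 68, 29, 39, 78, 82]


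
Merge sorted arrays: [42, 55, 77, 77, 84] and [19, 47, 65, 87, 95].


Take 19 from B
Take 42 from A
Take 47 from B
Take 55 from A
Take 65 from B
Take 77 from A
Take 77 from A
Take 84 from A

Merged: [19, 42, 47, 55, 65, 77, 77, 84, 87, 95]


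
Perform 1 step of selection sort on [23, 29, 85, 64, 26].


Initial: [23, 29, 85, 64, 26]
Step 1: min=23 at 0
  Swap: [23, 29, 85, 64, 26]

After 1 step: [23, 29, 85, 64, 26]


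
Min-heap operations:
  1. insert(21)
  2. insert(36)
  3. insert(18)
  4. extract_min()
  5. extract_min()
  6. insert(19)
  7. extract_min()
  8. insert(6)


insert(21) -> [21]
insert(36) -> [21, 36]
insert(18) -> [18, 36, 21]
extract_min()->18, [21, 36]
extract_min()->21, [36]
insert(19) -> [19, 36]
extract_min()->19, [36]
insert(6) -> [6, 36]

Final heap: [6, 36]


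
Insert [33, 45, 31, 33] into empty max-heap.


Insert 33: [33]
Insert 45: [45, 33]
Insert 31: [45, 33, 31]
Insert 33: [45, 33, 31, 33]

Final heap: [45, 33, 31, 33]


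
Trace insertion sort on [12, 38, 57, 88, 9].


Initial: [12, 38, 57, 88, 9]
Insert 38: [12, 38, 57, 88, 9]
Insert 57: [12, 38, 57, 88, 9]
Insert 88: [12, 38, 57, 88, 9]
Insert 9: [9, 12, 38, 57, 88]

Sorted: [9, 12, 38, 57, 88]


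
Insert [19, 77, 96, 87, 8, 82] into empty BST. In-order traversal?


Insert 19: root
Insert 77: R from 19
Insert 96: R from 19 -> R from 77
Insert 87: R from 19 -> R from 77 -> L from 96
Insert 8: L from 19
Insert 82: R from 19 -> R from 77 -> L from 96 -> L from 87

In-order: [8, 19, 77, 82, 87, 96]


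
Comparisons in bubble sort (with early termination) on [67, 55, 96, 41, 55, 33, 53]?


Algorithm: bubble sort (with early termination)
Input: [67, 55, 96, 41, 55, 33, 53]
Sorted: [33, 41, 53, 55, 55, 67, 96]

21


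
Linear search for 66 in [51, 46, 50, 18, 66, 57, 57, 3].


i=0: 51!=66
i=1: 46!=66
i=2: 50!=66
i=3: 18!=66
i=4: 66==66 found!

Found at 4, 5 comps


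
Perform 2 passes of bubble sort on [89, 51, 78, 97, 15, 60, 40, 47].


Initial: [89, 51, 78, 97, 15, 60, 40, 47]
Pass 1: [51, 78, 89, 15, 60, 40, 47, 97] (6 swaps)
Pass 2: [51, 78, 15, 60, 40, 47, 89, 97] (4 swaps)

After 2 passes: [51, 78, 15, 60, 40, 47, 89, 97]


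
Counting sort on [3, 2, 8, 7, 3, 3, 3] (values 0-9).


Input: [3, 2, 8, 7, 3, 3, 3]
Counts: [0, 0, 1, 4, 0, 0, 0, 1, 1, 0]

Sorted: [2, 3, 3, 3, 3, 7, 8]


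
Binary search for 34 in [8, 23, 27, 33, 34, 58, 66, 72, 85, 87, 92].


Step 1: lo=0, hi=10, mid=5, val=58
Step 2: lo=0, hi=4, mid=2, val=27
Step 3: lo=3, hi=4, mid=3, val=33
Step 4: lo=4, hi=4, mid=4, val=34

Found at index 4


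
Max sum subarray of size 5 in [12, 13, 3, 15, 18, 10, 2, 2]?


[0:5]: 61
[1:6]: 59
[2:7]: 48
[3:8]: 47

Max: 61 at [0:5]


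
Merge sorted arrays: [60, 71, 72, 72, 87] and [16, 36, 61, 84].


Take 16 from B
Take 36 from B
Take 60 from A
Take 61 from B
Take 71 from A
Take 72 from A
Take 72 from A
Take 84 from B

Merged: [16, 36, 60, 61, 71, 72, 72, 84, 87]


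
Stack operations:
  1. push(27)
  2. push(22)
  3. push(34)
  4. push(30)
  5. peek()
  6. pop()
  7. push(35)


push(27) -> [27]
push(22) -> [27, 22]
push(34) -> [27, 22, 34]
push(30) -> [27, 22, 34, 30]
peek()->30
pop()->30, [27, 22, 34]
push(35) -> [27, 22, 34, 35]

Final stack: [27, 22, 34, 35]


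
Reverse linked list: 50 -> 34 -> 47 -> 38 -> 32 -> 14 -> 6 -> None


Step 1: curr=50, set curr.next=prev(None) | reversed so far: 50
Step 2: curr=34, set curr.next=prev(50) | reversed so far: 34 -> 50
Step 3: curr=47, set curr.next=prev(34) | reversed so far: 47 -> 34 -> 50
Step 4: curr=38, set curr.next=prev(47) | reversed so far: 38 -> 47 -> 34 -> 50
Step 5: curr=32, set curr.next=prev(38) | reversed so far: 32 -> 38 -> 47 -> 34 -> 50
Step 6: curr=14, set curr.next=prev(32) | reversed so far: 14 -> 32 -> 38 -> 47 -> 34 -> 50
Step 7: curr=6, set curr.next=prev(14) | reversed so far: 6 -> 14 -> 32 -> 38 -> 47 -> 34 -> 50

6 -> 14 -> 32 -> 38 -> 47 -> 34 -> 50 -> None


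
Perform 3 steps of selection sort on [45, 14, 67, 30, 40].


Initial: [45, 14, 67, 30, 40]
Step 1: min=14 at 1
  Swap: [14, 45, 67, 30, 40]
Step 2: min=30 at 3
  Swap: [14, 30, 67, 45, 40]
Step 3: min=40 at 4
  Swap: [14, 30, 40, 45, 67]

After 3 steps: [14, 30, 40, 45, 67]


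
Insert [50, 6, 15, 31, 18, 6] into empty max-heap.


Insert 50: [50]
Insert 6: [50, 6]
Insert 15: [50, 6, 15]
Insert 31: [50, 31, 15, 6]
Insert 18: [50, 31, 15, 6, 18]
Insert 6: [50, 31, 15, 6, 18, 6]

Final heap: [50, 31, 15, 6, 18, 6]


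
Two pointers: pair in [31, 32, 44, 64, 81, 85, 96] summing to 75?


lo=0(31)+hi=6(96)=127
lo=0(31)+hi=5(85)=116
lo=0(31)+hi=4(81)=112
lo=0(31)+hi=3(64)=95
lo=0(31)+hi=2(44)=75

Yes: 31+44=75


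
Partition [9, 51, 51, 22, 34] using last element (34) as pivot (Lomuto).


Pivot: 34
  9 <= 34: advance i (no swap)
  22 <= 34: swap -> [9, 22, 51, 51, 34]
Place pivot at 2: [9, 22, 34, 51, 51]

Partitioned: [9, 22, 34, 51, 51]


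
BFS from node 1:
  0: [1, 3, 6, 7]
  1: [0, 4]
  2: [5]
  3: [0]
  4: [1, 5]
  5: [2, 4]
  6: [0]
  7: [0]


Visit 1, enqueue [0, 4]
Visit 0, enqueue [3, 6, 7]
Visit 4, enqueue [5]
Visit 3, enqueue []
Visit 6, enqueue []
Visit 7, enqueue []
Visit 5, enqueue [2]
Visit 2, enqueue []

BFS order: [1, 0, 4, 3, 6, 7, 5, 2]


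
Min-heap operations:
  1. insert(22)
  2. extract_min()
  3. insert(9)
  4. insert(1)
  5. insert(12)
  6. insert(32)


insert(22) -> [22]
extract_min()->22, []
insert(9) -> [9]
insert(1) -> [1, 9]
insert(12) -> [1, 9, 12]
insert(32) -> [1, 9, 12, 32]

Final heap: [1, 9, 12, 32]


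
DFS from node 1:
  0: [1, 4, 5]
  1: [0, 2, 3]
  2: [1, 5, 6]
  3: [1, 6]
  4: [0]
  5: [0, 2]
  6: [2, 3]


Visit 1, push [3, 2, 0]
Visit 0, push [5, 4]
Visit 4, push []
Visit 5, push [2]
Visit 2, push [6]
Visit 6, push [3]
Visit 3, push []

DFS order: [1, 0, 4, 5, 2, 6, 3]


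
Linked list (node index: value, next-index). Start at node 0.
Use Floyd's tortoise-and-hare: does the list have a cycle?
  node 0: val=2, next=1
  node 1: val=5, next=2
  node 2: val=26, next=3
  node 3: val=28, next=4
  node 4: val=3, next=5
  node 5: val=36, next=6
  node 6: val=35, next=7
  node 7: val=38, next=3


Floyd's tortoise (slow, +1) and hare (fast, +2):
  init: slow=0, fast=0
  step 1: slow=1, fast=2
  step 2: slow=2, fast=4
  step 3: slow=3, fast=6
  step 4: slow=4, fast=3
  step 5: slow=5, fast=5
  slow == fast at node 5: cycle detected

Cycle: yes


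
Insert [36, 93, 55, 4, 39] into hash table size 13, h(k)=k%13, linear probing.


Insert 36: h=10 -> slot 10
Insert 93: h=2 -> slot 2
Insert 55: h=3 -> slot 3
Insert 4: h=4 -> slot 4
Insert 39: h=0 -> slot 0

Table: [39, None, 93, 55, 4, None, None, None, None, None, 36, None, None]


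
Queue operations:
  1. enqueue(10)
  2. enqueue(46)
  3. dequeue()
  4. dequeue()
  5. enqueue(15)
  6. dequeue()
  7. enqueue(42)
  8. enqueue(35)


enqueue(10) -> [10]
enqueue(46) -> [10, 46]
dequeue()->10, [46]
dequeue()->46, []
enqueue(15) -> [15]
dequeue()->15, []
enqueue(42) -> [42]
enqueue(35) -> [42, 35]

Final queue: [42, 35]


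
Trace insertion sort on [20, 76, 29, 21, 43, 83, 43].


Initial: [20, 76, 29, 21, 43, 83, 43]
Insert 76: [20, 76, 29, 21, 43, 83, 43]
Insert 29: [20, 29, 76, 21, 43, 83, 43]
Insert 21: [20, 21, 29, 76, 43, 83, 43]
Insert 43: [20, 21, 29, 43, 76, 83, 43]
Insert 83: [20, 21, 29, 43, 76, 83, 43]
Insert 43: [20, 21, 29, 43, 43, 76, 83]

Sorted: [20, 21, 29, 43, 43, 76, 83]


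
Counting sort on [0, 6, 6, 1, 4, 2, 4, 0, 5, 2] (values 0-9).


Input: [0, 6, 6, 1, 4, 2, 4, 0, 5, 2]
Counts: [2, 1, 2, 0, 2, 1, 2, 0, 0, 0]

Sorted: [0, 0, 1, 2, 2, 4, 4, 5, 6, 6]
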